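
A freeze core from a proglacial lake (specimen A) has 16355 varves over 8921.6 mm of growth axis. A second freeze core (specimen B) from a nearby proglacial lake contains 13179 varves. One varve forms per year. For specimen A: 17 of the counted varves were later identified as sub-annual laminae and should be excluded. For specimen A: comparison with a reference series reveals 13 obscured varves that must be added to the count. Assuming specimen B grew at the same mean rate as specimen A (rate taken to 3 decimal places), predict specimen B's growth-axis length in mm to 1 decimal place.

Specimen A: true varve count = 16355 − 17 + 13 = 16351.
A: Mean rate = 8921.6 mm / 16351 years ≈ 0.546 mm/yr.
B's length ≈ 0.546 × 13179 = 7195.7 mm.

7195.7 mm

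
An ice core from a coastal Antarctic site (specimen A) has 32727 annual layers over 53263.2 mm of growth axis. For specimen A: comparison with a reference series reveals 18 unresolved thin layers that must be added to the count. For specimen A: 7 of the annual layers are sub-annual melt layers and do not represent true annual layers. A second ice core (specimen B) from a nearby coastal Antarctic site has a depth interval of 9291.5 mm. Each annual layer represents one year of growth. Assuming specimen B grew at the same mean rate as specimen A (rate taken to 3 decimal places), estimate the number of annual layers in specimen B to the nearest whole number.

Specimen A: correcting the raw count gives 32727 − 7 + 18 = 32738 true annual layers.
A: Mean rate = 53263.2 mm / 32738 years ≈ 1.627 mm/year.
For B, 9291.5 / 1.627 = 5710.82 years ≈ 5711 annual layers.

5711 annual layers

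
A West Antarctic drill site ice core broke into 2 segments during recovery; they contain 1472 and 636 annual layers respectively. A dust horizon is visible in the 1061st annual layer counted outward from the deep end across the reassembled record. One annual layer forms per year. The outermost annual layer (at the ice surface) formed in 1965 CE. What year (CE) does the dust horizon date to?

Total annual layers = 1472 + 636 = 2108.
The dust horizon sits at annual layer 1061 from the deep end, so 2108 − 1061 = 1047 annual layers formed after it.
Counting back 1047 years from 1965 CE places the dust horizon in 1965 − 1047 = 918 CE.

918 CE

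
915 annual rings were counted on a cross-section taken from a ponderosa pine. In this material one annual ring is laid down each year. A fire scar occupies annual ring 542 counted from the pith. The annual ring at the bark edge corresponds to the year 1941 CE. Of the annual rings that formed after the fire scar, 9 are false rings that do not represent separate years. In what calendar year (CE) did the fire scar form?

1577 CE

915 − 542 = 373 annual rings lie beyond the fire scar toward the bark edge.
Excluding 9 false annual rings: 373 − 9 = 364.
Counting back 364 years from 1941 CE places the fire scar in 1941 − 364 = 1577 CE.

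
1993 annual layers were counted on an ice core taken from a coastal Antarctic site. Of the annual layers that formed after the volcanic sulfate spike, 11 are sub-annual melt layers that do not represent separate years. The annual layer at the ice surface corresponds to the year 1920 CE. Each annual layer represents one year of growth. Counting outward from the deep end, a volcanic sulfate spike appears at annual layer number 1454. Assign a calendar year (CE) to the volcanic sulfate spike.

The volcanic sulfate spike sits at annual layer 1454 from the deep end, so 1993 − 1454 = 539 annual layers formed after it.
539 − 11 false = 528 true annual layers after the volcanic sulfate spike.
The annual layer at the ice surface is 1920 CE, so the volcanic sulfate spike dates to 1920 − 528 = 1392 CE.

1392 CE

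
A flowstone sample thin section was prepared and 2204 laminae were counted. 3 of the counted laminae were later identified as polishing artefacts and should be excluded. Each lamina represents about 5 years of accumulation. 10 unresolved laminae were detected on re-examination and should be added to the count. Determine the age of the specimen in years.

After corrections the count is 2204 − 3 + 10 = 2211 laminae.
At 5 years per lamina, 2211 × 5 = 11055 years.

11055 years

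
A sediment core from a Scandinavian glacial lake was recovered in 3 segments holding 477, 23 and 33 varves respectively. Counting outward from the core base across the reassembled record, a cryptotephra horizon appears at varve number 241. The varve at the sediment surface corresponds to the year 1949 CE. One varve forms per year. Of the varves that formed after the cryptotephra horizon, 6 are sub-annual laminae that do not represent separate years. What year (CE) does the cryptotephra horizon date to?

1663 CE

Total varves = 477 + 23 + 33 = 533.
The cryptotephra horizon sits at varve 241 from the core base, so 533 − 241 = 292 varves formed after it.
292 − 6 false = 286 true varves after the cryptotephra horizon.
Counting back 286 years from 1949 CE places the cryptotephra horizon in 1949 − 286 = 1663 CE.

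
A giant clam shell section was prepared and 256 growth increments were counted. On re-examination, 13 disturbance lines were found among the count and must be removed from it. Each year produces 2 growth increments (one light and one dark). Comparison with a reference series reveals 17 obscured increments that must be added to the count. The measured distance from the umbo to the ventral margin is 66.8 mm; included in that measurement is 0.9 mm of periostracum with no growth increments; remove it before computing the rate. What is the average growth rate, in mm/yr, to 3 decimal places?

True growth increment count = 256 − 13 + 17 = 260.
260 growth increments at 2 per year is 260 / 2 = 130 years.
Removing the 0.9 mm offcut leaves 66.8 − 0.9 = 65.9 mm.
65.9 mm over 130 years gives 65.9 / 130 ≈ 0.507 mm/yr.

0.507 mm/yr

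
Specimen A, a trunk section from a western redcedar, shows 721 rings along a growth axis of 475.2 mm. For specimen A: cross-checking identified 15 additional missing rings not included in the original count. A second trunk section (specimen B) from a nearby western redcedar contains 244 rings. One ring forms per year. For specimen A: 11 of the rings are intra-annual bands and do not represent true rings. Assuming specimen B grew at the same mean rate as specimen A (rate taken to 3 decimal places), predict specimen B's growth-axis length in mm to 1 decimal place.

Specimen A: adjusted count: 721 − 11 + 15 = 725 rings.
A: Mean rate = 475.2 mm / 725 years ≈ 0.655 mm/yr.
Length of B = 0.655 × 244 = 159.8 mm.

159.8 mm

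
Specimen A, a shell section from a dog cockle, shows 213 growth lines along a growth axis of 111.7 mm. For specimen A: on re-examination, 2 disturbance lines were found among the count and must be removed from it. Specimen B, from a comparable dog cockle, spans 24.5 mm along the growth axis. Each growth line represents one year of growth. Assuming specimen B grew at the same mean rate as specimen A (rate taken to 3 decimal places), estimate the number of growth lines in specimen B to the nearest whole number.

Specimen A: true growth line count = 213 − 2 = 211.
A: 111.7 mm over 211 years gives 111.7 / 211 ≈ 0.529 mm per year.
B spans 24.5 / 0.529 = 46.31 years ≈ 46 growth lines.

46 growth lines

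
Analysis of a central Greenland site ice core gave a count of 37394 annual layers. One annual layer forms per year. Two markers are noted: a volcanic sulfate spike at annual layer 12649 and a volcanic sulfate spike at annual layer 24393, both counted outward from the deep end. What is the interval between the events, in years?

11744 years

24393 − 12649 = 11744 annual layers lie between the two events.
One annual layer per year makes the interval 11744 years.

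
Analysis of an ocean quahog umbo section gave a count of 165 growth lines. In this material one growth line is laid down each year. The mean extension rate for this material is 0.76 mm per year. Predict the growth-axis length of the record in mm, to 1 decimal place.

165 years of growth are recorded.
Predicted length = 0.76 mm/year × 165 years = 125.4 mm.

125.4 mm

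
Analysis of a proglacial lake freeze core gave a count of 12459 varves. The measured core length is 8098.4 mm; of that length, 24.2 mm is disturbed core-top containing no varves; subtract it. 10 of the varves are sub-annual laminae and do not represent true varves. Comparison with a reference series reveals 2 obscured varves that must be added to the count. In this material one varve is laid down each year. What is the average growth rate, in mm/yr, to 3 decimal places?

0.648 mm/yr

Adjusted count: 12459 − 10 + 2 = 12451 varves.
The growth record spans 8098.4 − 24.2 = 8074.2 mm.
Extension rate ≈ 8074.2 / 12451 = 0.648 mm/yr.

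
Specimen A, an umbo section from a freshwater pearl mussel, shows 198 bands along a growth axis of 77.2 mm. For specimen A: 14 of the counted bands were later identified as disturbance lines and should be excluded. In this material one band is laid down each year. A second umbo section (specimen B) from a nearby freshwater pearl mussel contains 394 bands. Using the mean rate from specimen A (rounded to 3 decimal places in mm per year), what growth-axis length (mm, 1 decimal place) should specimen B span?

165.5 mm

Specimen A: after corrections the count is 198 − 14 = 184 bands.
A: Extension rate ≈ 77.2 / 184 = 0.420 mm/yr.
Length of B = 0.420 × 394 = 165.5 mm.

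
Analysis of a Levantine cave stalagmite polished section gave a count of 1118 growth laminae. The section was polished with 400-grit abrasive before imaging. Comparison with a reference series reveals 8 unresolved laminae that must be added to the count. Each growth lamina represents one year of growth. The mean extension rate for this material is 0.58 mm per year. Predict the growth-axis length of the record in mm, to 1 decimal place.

Correcting the raw count gives 1118 + 8 = 1126 true growth laminae.
Length ≈ 0.58 × 1126 = 653.1 mm.

653.1 mm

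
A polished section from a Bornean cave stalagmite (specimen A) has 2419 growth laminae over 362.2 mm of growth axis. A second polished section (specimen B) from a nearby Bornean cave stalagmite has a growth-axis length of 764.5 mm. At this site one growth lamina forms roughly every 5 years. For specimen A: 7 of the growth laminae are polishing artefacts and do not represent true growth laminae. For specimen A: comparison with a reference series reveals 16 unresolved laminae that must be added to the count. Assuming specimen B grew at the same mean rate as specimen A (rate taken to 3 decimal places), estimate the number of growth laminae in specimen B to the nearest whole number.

Specimen A: after corrections the count is 2419 − 7 + 16 = 2428 growth laminae.
Specimen A: 2428 growth laminae at 5 years each span 2428 × 5 = 12140 years.
A: Mean rate = 362.2 mm / 12140 years ≈ 0.030 mm per year.
Specimen B: 764.5 mm / 0.030 mm per year = 25483.33 years; at 5 years per growth lamina that is 25483.33 / 5 ≈ 5097 growth laminae.

5097 growth laminae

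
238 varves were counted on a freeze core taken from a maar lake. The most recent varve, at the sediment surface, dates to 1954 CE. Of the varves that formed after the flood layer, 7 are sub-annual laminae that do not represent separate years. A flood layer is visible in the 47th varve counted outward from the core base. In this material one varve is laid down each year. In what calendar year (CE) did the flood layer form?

1770 CE

Between varve 47 and the sediment surface there are 238 − 47 = 191 varves.
191 − 7 false = 184 true varves after the flood layer.
The varve at the sediment surface is 1954 CE, so the flood layer dates to 1954 − 184 = 1770 CE.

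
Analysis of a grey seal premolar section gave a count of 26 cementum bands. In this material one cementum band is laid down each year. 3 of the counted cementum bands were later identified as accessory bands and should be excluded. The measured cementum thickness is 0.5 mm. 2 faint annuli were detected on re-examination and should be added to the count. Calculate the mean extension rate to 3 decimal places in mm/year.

Correcting the raw count gives 26 − 3 + 2 = 25 true cementum bands.
0.5 mm over 25 years gives 0.5 / 25 ≈ 0.020 mm/year.

0.020 mm/year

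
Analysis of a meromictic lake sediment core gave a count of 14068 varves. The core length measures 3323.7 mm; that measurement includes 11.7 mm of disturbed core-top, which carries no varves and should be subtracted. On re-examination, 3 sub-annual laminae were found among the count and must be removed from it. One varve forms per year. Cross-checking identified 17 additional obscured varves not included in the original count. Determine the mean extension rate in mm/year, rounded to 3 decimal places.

0.235 mm/year

Correcting the raw count gives 14068 − 3 + 17 = 14082 true varves.
Removing the 11.7 mm offcut leaves 3323.7 − 11.7 = 3312.0 mm.
Mean rate = 3312.0 mm / 14082 years ≈ 0.235 mm/year.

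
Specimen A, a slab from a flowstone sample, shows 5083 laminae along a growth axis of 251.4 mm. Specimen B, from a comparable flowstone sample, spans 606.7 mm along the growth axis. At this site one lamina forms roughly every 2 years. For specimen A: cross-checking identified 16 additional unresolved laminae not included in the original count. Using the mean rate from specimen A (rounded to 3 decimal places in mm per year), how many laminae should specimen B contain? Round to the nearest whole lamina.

12134 laminae

Specimen A: after corrections the count is 5083 + 16 = 5099 laminae.
Specimen A: at 2 years per lamina, 5099 × 2 = 10198 years.
A: 251.4 mm over 10198 years gives 251.4 / 10198 ≈ 0.025 mm/year.
For B, 606.7 / 0.025 = 24268.00 years; at 2 years per lamina that is 24268.00 / 2 ≈ 12134 laminae.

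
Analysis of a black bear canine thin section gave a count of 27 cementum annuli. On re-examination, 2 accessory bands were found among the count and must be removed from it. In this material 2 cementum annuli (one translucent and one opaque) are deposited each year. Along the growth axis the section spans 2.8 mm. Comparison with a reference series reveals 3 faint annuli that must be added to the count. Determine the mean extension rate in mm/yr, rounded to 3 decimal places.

0.200 mm/yr

Adjusted count: 27 − 2 + 3 = 28 cementum annuli.
Dividing by 2 cementum annuli per year: 28 / 2 = 14 years.
Mean rate = 2.8 mm / 14 years ≈ 0.200 mm/yr.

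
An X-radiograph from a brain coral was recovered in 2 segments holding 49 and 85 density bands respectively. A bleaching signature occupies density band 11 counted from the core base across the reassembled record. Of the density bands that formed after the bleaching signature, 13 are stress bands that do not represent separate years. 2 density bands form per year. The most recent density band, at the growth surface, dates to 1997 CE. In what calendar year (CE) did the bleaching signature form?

Total density bands = 49 + 85 = 134.
Between density band 11 and the growth surface there are 134 − 11 = 123 density bands.
Excluding 13 false density bands: 123 − 13 = 110.
With 2 density bands per year, 110 / 2 = 55 years.
1997 − 55 = 1942 CE.

1942 CE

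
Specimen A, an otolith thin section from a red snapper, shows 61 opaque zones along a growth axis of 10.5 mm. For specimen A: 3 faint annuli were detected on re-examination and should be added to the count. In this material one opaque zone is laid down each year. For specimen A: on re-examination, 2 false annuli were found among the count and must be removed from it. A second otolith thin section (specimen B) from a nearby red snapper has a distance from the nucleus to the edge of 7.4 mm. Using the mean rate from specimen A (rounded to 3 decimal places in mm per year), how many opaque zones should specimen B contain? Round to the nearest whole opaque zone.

Specimen A: adjusted count: 61 − 2 + 3 = 62 opaque zones.
A: Mean rate = 10.5 mm / 62 years ≈ 0.169 mm per year.
For B, 7.4 / 0.169 = 43.79 years ≈ 44 opaque zones.

44 opaque zones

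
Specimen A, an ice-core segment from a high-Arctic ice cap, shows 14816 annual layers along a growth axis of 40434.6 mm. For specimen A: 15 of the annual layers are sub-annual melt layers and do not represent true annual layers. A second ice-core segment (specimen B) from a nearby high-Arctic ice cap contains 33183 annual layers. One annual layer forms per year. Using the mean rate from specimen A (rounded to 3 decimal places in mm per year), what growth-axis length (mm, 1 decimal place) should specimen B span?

Specimen A: after corrections the count is 14816 − 15 = 14801 annual layers.
A: 40434.6 mm over 14801 years gives 40434.6 / 14801 ≈ 2.732 mm/year.
B's length ≈ 2.732 × 33183 = 90656.0 mm.

90656.0 mm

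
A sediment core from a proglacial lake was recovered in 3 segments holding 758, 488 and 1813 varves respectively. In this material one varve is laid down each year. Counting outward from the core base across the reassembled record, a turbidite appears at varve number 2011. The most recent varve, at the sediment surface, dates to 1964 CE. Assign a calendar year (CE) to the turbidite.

916 CE

Total varves = 758 + 488 + 1813 = 3059.
The turbidite sits at varve 2011 from the core base, so 3059 − 2011 = 1048 varves formed after it.
The varve at the sediment surface is 1964 CE, so the turbidite dates to 1964 − 1048 = 916 CE.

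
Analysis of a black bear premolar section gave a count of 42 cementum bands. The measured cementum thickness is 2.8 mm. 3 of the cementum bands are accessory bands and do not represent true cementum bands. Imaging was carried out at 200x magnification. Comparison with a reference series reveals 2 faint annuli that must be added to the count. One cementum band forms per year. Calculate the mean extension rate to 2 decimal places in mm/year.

0.07 mm/year

True cementum band count = 42 − 3 + 2 = 41.
Extension rate ≈ 2.8 / 41 = 0.07 mm/year.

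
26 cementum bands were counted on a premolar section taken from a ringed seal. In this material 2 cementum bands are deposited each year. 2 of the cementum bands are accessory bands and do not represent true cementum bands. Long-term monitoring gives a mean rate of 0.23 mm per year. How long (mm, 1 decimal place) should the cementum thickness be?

Adjusted count: 26 − 2 = 24 cementum bands.
24 cementum bands at 2 per year is 24 / 2 = 12 years.
Length ≈ 0.23 × 12 = 2.8 mm.

2.8 mm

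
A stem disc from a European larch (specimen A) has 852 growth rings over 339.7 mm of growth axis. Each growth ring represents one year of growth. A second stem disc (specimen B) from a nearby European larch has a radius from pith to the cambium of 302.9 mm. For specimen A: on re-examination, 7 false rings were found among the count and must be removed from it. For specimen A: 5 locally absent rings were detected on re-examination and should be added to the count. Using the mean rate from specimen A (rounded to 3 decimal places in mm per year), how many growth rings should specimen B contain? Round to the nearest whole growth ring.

Specimen A: adjusted count: 852 − 7 + 5 = 850 growth rings.
A: 339.7 mm over 850 years gives 339.7 / 850 ≈ 0.400 mm/yr.
B spans 302.9 / 0.400 = 757.25 years ≈ 757 growth rings.

757 growth rings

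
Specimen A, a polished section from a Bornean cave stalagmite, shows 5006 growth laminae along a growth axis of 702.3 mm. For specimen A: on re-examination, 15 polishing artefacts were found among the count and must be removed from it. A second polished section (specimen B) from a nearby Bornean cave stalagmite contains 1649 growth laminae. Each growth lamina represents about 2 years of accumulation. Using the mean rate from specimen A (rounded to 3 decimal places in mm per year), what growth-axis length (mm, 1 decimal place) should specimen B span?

230.9 mm

Specimen A: after corrections the count is 5006 − 15 = 4991 growth laminae.
Specimen A: 4991 growth laminae at 2 years each span 4991 × 2 = 9982 years.
A: 702.3 mm over 9982 years gives 702.3 / 9982 ≈ 0.070 mm/yr.
Specimen B: 1649 growth laminae at 2 years each span 1649 × 2 = 3298 years. For B, 0.070 mm/year × 3298 years = 230.9 mm.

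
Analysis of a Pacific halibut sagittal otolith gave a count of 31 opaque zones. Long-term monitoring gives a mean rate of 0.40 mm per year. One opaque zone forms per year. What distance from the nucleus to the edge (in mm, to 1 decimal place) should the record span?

12.4 mm

The record spans 31 years at 0.40 mm per year.
Predicted length = 0.40 mm/year × 31 years = 12.4 mm.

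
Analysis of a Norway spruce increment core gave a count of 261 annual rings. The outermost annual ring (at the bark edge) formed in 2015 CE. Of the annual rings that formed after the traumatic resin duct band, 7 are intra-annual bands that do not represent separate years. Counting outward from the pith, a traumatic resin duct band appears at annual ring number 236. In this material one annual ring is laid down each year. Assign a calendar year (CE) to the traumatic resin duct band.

1997 CE

261 − 236 = 25 annual rings lie beyond the traumatic resin duct band toward the bark edge.
Excluding 7 false annual rings: 25 − 7 = 18.
Counting back 18 years from 2015 CE places the traumatic resin duct band in 2015 − 18 = 1997 CE.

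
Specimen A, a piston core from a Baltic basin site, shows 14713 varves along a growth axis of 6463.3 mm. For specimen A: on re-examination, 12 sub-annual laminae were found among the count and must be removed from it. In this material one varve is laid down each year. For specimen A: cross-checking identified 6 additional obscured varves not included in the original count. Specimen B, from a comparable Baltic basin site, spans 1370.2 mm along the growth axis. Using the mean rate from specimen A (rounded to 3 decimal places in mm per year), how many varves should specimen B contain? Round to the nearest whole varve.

Specimen A: adjusted count: 14713 − 12 + 6 = 14707 varves.
A: Extension rate ≈ 6463.3 / 14707 = 0.439 mm per year.
B spans 1370.2 / 0.439 = 3121.18 years ≈ 3121 varves.

3121 varves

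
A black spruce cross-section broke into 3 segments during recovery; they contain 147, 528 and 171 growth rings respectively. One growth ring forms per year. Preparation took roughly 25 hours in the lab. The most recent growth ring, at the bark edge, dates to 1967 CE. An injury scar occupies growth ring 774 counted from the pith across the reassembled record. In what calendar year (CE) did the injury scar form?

1895 CE

Total growth rings = 147 + 528 + 171 = 846.
Between growth ring 774 and the bark edge there are 846 − 774 = 72 growth rings.
The growth ring at the bark edge is 1967 CE, so the injury scar dates to 1967 − 72 = 1895 CE.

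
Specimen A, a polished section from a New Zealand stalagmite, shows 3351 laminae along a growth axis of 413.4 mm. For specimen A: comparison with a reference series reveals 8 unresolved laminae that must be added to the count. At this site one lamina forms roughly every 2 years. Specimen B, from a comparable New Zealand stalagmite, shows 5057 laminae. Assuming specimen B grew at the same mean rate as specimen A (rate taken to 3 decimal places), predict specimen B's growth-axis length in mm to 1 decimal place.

627.1 mm

Specimen A: correcting the raw count gives 3351 + 8 = 3359 true laminae.
Specimen A: multiplying by 2 years per lamina: 3359 × 2 = 6718 years.
A: Extension rate ≈ 413.4 / 6718 = 0.062 mm/year.
Specimen B: at 2 years per lamina, 5057 × 2 = 10114 years. Length of B = 0.062 × 10114 = 627.1 mm.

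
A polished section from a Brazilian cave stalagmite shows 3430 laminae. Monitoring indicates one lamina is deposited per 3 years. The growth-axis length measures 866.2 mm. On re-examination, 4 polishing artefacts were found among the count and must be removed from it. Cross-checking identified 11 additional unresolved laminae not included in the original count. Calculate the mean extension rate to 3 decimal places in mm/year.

0.084 mm/year

Adjusted count: 3430 − 4 + 11 = 3437 laminae.
Multiplying by 3 years per lamina: 3437 × 3 = 10311 years.
Extension rate ≈ 866.2 / 10311 = 0.084 mm/year.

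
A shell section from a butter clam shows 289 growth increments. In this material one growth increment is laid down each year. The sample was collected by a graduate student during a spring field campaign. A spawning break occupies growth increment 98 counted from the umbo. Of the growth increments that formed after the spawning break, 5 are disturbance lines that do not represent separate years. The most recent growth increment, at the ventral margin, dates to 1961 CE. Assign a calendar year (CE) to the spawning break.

1775 CE

Between growth increment 98 and the ventral margin there are 289 − 98 = 191 growth increments.
191 − 5 false = 186 true growth increments after the spawning break.
The growth increment at the ventral margin is 1961 CE, so the spawning break dates to 1961 − 186 = 1775 CE.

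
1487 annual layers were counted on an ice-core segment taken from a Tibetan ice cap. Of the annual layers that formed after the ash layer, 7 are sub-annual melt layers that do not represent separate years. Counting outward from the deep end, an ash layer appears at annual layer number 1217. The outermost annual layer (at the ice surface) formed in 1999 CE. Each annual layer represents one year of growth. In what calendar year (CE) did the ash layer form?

1736 CE

The ash layer sits at annual layer 1217 from the deep end, so 1487 − 1217 = 270 annual layers formed after it.
Removing the 7 false annual layers leaves 270 − 7 = 263 true annual layers beyond the ash layer.
The annual layer at the ice surface is 1999 CE, so the ash layer dates to 1999 − 263 = 1736 CE.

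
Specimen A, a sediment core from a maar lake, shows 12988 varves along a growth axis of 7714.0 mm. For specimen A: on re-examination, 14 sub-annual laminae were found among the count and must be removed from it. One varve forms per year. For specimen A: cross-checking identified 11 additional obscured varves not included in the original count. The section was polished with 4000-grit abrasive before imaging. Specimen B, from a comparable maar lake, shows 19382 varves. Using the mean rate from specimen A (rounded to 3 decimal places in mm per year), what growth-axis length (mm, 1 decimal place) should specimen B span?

11512.9 mm

Specimen A: correcting the raw count gives 12988 − 14 + 11 = 12985 true varves.
A: Mean rate = 7714.0 mm / 12985 years ≈ 0.594 mm/yr.
For B, 0.594 mm/year × 19382 years = 11512.9 mm.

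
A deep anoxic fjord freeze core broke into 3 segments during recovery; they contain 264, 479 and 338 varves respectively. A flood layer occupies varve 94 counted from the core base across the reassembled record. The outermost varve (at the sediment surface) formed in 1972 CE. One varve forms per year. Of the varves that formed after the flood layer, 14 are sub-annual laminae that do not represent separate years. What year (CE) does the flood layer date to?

999 CE

Total varves = 264 + 479 + 338 = 1081.
Between varve 94 and the sediment surface there are 1081 − 94 = 987 varves.
987 − 14 false = 973 true varves after the flood layer.
1972 − 973 = 999 CE.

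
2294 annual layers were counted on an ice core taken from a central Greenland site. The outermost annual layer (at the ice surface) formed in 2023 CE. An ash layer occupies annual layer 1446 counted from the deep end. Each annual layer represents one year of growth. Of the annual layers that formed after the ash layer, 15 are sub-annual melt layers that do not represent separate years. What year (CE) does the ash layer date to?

1190 CE

The ash layer sits at annual layer 1446 from the deep end, so 2294 − 1446 = 848 annual layers formed after it.
Removing the 15 false annual layers leaves 848 − 15 = 833 true annual layers beyond the ash layer.
Counting back 833 years from 2023 CE places the ash layer in 2023 − 833 = 1190 CE.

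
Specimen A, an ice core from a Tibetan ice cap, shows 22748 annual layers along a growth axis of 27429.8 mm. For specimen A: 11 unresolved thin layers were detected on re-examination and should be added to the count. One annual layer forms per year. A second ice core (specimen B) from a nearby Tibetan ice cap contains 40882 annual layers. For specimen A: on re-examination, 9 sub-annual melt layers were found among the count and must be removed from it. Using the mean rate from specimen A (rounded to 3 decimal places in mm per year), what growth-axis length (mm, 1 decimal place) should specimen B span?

49303.7 mm

Specimen A: true annual layer count = 22748 − 9 + 11 = 22750.
A: Mean rate = 27429.8 mm / 22750 years ≈ 1.206 mm/year.
Length of B = 1.206 × 40882 = 49303.7 mm.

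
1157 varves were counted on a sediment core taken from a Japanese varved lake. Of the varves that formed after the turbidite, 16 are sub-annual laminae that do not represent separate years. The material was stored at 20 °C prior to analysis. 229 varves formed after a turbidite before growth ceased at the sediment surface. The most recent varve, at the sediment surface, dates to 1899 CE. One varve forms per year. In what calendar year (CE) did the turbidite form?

1686 CE

There are 229 varves younger than the turbidite.
229 − 16 false = 213 true varves after the turbidite.
Counting back 213 years from 1899 CE places the turbidite in 1899 − 213 = 1686 CE.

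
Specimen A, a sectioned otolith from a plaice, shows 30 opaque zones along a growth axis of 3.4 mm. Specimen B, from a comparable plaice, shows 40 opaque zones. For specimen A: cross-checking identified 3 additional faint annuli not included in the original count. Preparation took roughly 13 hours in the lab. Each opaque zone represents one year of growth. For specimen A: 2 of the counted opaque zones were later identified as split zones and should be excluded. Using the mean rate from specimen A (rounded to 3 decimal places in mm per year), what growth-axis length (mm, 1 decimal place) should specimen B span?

Specimen A: adjusted count: 30 − 2 + 3 = 31 opaque zones.
A: Extension rate ≈ 3.4 / 31 = 0.110 mm per year.
Length of B = 0.110 × 40 = 4.4 mm.

4.4 mm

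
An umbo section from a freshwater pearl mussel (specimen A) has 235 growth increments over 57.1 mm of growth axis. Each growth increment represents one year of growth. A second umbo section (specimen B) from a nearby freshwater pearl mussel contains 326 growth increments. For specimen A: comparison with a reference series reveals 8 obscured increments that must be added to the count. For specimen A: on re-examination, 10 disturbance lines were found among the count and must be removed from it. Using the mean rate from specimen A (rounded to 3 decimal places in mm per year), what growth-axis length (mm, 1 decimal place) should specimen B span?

Specimen A: correcting the raw count gives 235 − 10 + 8 = 233 true growth increments.
A: Mean rate = 57.1 mm / 233 years ≈ 0.245 mm/year.
Length of B = 0.245 × 326 = 79.9 mm.

79.9 mm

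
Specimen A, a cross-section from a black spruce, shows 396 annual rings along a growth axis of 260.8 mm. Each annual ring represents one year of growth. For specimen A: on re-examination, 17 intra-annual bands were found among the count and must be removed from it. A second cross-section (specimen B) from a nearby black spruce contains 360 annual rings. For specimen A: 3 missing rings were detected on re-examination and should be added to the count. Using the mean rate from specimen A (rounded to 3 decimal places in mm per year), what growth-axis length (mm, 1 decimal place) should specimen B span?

Specimen A: after corrections the count is 396 − 17 + 3 = 382 annual rings.
A: 260.8 mm over 382 years gives 260.8 / 382 ≈ 0.683 mm per year.
For B, 0.683 mm/year × 360 years = 245.9 mm.

245.9 mm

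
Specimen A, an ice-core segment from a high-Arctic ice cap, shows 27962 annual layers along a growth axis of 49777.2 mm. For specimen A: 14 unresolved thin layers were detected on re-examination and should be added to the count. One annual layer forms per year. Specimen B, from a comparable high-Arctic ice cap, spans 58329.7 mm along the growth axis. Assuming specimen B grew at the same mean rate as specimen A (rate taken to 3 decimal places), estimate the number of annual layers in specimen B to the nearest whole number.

32788 annual layers

Specimen A: true annual layer count = 27962 + 14 = 27976.
A: Extension rate ≈ 49777.2 / 27976 = 1.779 mm/year.
Specimen B: 58329.7 mm / 1.779 mm per year = 32787.91 years ≈ 32788 annual layers.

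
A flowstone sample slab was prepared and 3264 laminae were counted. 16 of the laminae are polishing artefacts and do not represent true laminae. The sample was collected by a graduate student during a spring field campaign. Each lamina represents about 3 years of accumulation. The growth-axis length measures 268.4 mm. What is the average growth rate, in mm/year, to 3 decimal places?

Adjusted count: 3264 − 16 = 3248 laminae.
3248 laminae at 3 years each span 3248 × 3 = 9744 years.
Mean rate = 268.4 mm / 9744 years ≈ 0.028 mm/year.

0.028 mm/year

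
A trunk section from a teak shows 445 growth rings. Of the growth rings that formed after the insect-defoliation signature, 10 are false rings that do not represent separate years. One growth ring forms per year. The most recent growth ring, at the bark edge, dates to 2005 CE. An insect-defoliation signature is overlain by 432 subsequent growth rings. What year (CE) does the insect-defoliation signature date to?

There are 432 growth rings younger than the insect-defoliation signature.
Removing the 10 false growth rings leaves 432 − 10 = 422 true growth rings beyond the insect-defoliation signature.
The growth ring at the bark edge is 2005 CE, so the insect-defoliation signature dates to 2005 − 422 = 1583 CE.

1583 CE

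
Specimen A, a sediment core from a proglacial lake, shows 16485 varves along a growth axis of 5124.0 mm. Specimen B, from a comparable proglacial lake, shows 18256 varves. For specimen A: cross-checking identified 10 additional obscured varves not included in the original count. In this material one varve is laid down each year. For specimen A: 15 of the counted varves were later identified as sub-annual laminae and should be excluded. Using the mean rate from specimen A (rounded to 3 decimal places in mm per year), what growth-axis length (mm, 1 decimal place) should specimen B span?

Specimen A: correcting the raw count gives 16485 − 15 + 10 = 16480 true varves.
A: Extension rate ≈ 5124.0 / 16480 = 0.311 mm per year.
Length of B = 0.311 × 18256 = 5677.6 mm.

5677.6 mm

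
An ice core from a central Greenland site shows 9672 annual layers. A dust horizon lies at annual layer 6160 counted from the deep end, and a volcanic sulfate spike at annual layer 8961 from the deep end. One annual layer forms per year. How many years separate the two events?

8961 − 6160 = 2801 annual layers lie between the two events.
At one annual layer per year, 2801 years elapsed between them.

2801 years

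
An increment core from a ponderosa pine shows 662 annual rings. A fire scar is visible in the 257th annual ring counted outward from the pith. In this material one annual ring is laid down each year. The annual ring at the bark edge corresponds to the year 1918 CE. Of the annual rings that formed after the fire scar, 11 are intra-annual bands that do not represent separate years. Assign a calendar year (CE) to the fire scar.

1524 CE

Between annual ring 257 and the bark edge there are 662 − 257 = 405 annual rings.
Excluding 11 false annual rings: 405 − 11 = 394.
1918 − 394 = 1524 CE.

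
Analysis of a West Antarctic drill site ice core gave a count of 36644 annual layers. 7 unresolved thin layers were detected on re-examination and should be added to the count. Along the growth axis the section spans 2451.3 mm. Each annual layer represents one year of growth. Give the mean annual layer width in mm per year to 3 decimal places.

0.067 mm per year

Adjusted count: 36644 + 7 = 36651 annual layers.
2451.3 mm over 36651 years gives 2451.3 / 36651 ≈ 0.067 mm per year.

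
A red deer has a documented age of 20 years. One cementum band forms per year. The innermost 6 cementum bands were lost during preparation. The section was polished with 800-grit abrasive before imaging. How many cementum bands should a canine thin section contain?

At one cementum band per year, 20 years correspond to 20 cementum bands.
Subtracting the 6 cementum bands not captured gives 20 − 6 = 14 cementum bands in the record.

14 cementum bands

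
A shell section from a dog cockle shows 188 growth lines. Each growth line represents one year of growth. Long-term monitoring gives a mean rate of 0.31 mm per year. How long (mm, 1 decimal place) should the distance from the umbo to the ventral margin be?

58.3 mm

The record spans 188 years at 0.31 mm per year.
Length ≈ 0.31 × 188 = 58.3 mm.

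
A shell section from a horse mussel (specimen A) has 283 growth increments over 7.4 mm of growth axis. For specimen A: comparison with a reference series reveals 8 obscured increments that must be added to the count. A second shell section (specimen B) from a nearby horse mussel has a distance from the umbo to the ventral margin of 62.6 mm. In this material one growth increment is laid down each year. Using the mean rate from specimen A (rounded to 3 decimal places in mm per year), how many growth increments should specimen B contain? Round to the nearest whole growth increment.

2504 growth increments

Specimen A: correcting the raw count gives 283 + 8 = 291 true growth increments.
A: Extension rate ≈ 7.4 / 291 = 0.025 mm/year.
Specimen B: 62.6 mm / 0.025 mm per year = 2504.00 years ≈ 2504 growth increments.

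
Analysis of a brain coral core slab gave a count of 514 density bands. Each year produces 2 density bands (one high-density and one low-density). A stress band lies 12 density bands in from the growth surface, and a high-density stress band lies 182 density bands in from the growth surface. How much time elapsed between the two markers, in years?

85 years

182 − 12 = 170 density bands lie between the two events.
With 2 density bands per year, 170 / 2 = 85 years.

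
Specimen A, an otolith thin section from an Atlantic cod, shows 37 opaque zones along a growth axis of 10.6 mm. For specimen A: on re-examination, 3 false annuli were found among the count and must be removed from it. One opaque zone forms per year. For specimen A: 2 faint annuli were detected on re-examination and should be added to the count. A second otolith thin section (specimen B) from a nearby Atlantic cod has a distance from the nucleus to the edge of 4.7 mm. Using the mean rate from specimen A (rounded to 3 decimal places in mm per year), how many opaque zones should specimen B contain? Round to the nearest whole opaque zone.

Specimen A: adjusted count: 37 − 3 + 2 = 36 opaque zones.
A: 10.6 mm over 36 years gives 10.6 / 36 ≈ 0.294 mm/yr.
Specimen B: 4.7 mm / 0.294 mm per year = 15.99 years ≈ 16 opaque zones.

16 opaque zones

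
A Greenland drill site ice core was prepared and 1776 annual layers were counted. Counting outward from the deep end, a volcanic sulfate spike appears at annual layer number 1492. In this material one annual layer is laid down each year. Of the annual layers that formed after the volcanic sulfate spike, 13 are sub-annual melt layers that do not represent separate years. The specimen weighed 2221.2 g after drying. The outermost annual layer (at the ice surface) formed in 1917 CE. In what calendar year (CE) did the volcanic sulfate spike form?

The volcanic sulfate spike sits at annual layer 1492 from the deep end, so 1776 − 1492 = 284 annual layers formed after it.
Removing the 13 false annual layers leaves 284 − 13 = 271 true annual layers beyond the volcanic sulfate spike.
The annual layer at the ice surface is 1917 CE, so the volcanic sulfate spike dates to 1917 − 271 = 1646 CE.

1646 CE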